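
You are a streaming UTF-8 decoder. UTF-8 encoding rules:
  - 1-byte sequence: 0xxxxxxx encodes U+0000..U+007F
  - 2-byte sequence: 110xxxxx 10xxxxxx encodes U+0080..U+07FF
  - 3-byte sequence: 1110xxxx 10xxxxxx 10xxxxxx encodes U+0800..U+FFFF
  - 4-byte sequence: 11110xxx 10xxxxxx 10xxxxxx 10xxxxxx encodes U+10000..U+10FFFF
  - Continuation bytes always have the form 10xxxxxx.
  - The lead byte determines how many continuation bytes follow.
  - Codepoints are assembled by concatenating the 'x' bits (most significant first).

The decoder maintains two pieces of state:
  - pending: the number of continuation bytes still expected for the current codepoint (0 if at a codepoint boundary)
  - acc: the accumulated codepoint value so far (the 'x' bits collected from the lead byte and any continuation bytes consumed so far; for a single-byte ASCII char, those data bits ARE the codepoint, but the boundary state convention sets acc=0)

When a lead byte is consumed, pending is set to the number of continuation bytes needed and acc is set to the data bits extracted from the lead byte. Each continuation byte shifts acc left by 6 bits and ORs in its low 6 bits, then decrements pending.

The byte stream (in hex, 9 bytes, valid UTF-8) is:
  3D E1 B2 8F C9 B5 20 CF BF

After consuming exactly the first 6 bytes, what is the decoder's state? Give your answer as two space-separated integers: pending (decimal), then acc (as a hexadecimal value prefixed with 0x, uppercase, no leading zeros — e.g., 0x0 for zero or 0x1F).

Byte[0]=3D: 1-byte. pending=0, acc=0x0
Byte[1]=E1: 3-byte lead. pending=2, acc=0x1
Byte[2]=B2: continuation. acc=(acc<<6)|0x32=0x72, pending=1
Byte[3]=8F: continuation. acc=(acc<<6)|0x0F=0x1C8F, pending=0
Byte[4]=C9: 2-byte lead. pending=1, acc=0x9
Byte[5]=B5: continuation. acc=(acc<<6)|0x35=0x275, pending=0

Answer: 0 0x275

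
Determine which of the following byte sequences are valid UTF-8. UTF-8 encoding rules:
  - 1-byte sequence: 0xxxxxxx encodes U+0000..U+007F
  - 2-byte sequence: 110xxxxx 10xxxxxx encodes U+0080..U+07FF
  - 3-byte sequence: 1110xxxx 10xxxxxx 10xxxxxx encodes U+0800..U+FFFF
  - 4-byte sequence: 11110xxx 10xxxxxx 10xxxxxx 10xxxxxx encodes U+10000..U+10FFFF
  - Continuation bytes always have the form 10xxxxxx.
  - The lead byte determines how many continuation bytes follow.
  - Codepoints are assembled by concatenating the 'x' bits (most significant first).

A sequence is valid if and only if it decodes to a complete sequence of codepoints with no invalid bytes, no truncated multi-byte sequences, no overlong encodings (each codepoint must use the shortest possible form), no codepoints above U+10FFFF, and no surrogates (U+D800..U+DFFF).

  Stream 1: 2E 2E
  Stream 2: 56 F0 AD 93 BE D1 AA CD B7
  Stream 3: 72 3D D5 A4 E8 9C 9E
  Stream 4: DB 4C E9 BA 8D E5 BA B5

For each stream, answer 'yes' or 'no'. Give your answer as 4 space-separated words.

Stream 1: decodes cleanly. VALID
Stream 2: decodes cleanly. VALID
Stream 3: decodes cleanly. VALID
Stream 4: error at byte offset 1. INVALID

Answer: yes yes yes no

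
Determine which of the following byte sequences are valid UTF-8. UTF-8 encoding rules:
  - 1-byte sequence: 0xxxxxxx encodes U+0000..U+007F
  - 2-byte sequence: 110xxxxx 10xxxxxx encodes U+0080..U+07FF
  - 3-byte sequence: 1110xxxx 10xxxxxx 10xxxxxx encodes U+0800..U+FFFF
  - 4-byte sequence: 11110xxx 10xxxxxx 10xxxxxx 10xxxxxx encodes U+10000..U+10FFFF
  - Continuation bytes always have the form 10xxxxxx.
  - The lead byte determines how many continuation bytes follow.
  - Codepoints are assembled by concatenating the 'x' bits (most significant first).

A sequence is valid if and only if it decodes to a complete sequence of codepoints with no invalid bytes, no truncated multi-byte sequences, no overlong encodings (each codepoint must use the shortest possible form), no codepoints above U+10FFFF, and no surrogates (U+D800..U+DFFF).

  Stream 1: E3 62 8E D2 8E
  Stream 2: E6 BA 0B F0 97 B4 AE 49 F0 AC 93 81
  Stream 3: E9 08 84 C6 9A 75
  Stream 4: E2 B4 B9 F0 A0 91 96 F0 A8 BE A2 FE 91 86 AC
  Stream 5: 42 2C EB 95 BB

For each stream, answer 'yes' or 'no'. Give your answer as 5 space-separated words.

Stream 1: error at byte offset 1. INVALID
Stream 2: error at byte offset 2. INVALID
Stream 3: error at byte offset 1. INVALID
Stream 4: error at byte offset 11. INVALID
Stream 5: decodes cleanly. VALID

Answer: no no no no yes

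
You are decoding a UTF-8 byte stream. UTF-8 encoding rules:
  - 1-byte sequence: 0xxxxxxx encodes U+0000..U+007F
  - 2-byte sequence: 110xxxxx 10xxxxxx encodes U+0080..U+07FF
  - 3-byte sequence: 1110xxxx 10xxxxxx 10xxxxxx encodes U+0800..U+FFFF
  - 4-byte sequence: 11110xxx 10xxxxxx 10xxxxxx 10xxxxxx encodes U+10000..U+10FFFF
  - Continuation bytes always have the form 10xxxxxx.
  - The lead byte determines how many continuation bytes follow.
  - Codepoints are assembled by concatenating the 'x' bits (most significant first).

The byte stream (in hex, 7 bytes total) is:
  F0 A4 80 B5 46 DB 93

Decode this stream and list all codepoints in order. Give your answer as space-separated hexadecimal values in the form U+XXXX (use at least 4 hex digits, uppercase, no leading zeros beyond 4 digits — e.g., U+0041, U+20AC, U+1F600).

Answer: U+24035 U+0046 U+06D3

Derivation:
Byte[0]=F0: 4-byte lead, need 3 cont bytes. acc=0x0
Byte[1]=A4: continuation. acc=(acc<<6)|0x24=0x24
Byte[2]=80: continuation. acc=(acc<<6)|0x00=0x900
Byte[3]=B5: continuation. acc=(acc<<6)|0x35=0x24035
Completed: cp=U+24035 (starts at byte 0)
Byte[4]=46: 1-byte ASCII. cp=U+0046
Byte[5]=DB: 2-byte lead, need 1 cont bytes. acc=0x1B
Byte[6]=93: continuation. acc=(acc<<6)|0x13=0x6D3
Completed: cp=U+06D3 (starts at byte 5)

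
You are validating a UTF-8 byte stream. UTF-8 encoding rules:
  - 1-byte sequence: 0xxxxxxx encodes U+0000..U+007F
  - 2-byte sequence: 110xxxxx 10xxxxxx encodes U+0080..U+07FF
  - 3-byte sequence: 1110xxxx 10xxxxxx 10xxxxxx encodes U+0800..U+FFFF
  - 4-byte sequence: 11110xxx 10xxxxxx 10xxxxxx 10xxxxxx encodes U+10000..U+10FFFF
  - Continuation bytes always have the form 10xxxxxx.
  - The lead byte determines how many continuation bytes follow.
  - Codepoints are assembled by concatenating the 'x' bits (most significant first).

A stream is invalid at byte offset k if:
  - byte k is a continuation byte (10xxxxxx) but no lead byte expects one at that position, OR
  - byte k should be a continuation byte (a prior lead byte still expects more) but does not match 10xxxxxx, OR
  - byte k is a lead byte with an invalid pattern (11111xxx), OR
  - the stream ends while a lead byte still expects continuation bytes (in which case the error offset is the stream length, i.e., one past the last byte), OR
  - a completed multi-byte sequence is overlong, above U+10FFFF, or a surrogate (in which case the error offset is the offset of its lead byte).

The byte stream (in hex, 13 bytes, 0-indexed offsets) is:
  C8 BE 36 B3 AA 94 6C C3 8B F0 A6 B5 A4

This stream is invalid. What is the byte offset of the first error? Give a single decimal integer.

Answer: 3

Derivation:
Byte[0]=C8: 2-byte lead, need 1 cont bytes. acc=0x8
Byte[1]=BE: continuation. acc=(acc<<6)|0x3E=0x23E
Completed: cp=U+023E (starts at byte 0)
Byte[2]=36: 1-byte ASCII. cp=U+0036
Byte[3]=B3: INVALID lead byte (not 0xxx/110x/1110/11110)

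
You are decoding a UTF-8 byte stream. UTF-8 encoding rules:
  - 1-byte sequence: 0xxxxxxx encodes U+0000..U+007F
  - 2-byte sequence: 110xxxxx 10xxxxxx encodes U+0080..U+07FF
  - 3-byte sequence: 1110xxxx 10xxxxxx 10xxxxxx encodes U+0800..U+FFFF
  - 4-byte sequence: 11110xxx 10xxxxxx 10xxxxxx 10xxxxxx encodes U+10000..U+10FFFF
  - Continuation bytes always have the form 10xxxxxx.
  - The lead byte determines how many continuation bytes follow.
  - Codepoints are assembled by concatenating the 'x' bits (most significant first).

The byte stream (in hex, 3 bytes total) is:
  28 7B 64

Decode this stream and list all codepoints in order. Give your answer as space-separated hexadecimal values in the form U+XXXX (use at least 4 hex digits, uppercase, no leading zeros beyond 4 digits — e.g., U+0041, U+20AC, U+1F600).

Byte[0]=28: 1-byte ASCII. cp=U+0028
Byte[1]=7B: 1-byte ASCII. cp=U+007B
Byte[2]=64: 1-byte ASCII. cp=U+0064

Answer: U+0028 U+007B U+0064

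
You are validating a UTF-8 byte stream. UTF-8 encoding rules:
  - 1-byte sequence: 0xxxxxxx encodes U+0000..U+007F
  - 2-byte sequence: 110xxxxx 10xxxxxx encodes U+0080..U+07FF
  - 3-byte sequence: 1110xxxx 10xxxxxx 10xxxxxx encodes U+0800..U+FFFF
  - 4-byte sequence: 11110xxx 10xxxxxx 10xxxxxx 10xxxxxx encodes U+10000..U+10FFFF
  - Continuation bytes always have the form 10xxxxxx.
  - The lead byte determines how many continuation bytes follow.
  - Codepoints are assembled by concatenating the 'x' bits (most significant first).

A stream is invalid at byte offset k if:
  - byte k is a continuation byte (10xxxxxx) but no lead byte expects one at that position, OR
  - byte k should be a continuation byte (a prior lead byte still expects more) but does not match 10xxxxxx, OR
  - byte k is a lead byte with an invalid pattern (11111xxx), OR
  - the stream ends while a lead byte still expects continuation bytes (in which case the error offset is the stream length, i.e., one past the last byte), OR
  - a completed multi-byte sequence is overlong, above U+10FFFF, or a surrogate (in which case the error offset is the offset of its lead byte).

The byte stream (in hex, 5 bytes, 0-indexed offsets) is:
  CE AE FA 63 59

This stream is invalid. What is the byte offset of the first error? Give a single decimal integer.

Byte[0]=CE: 2-byte lead, need 1 cont bytes. acc=0xE
Byte[1]=AE: continuation. acc=(acc<<6)|0x2E=0x3AE
Completed: cp=U+03AE (starts at byte 0)
Byte[2]=FA: INVALID lead byte (not 0xxx/110x/1110/11110)

Answer: 2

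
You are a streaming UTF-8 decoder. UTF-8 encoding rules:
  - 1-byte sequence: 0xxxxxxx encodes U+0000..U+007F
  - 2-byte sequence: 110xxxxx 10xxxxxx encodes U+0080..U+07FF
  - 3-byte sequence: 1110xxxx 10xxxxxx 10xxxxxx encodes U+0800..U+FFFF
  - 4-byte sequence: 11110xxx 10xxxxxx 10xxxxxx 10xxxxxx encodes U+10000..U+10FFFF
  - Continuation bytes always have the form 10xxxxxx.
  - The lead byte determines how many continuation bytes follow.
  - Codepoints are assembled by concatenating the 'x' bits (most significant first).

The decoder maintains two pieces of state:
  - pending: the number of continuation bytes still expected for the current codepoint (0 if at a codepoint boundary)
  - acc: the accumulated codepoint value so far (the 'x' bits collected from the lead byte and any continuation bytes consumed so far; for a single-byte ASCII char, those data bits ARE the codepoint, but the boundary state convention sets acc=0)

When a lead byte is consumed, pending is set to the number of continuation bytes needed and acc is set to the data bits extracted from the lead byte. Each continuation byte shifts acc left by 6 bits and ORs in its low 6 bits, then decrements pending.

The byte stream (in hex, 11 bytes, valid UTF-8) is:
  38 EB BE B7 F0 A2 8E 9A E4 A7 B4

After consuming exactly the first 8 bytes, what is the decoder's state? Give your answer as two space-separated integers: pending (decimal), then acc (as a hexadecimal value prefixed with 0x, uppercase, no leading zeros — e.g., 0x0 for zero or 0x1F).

Answer: 0 0x2239A

Derivation:
Byte[0]=38: 1-byte. pending=0, acc=0x0
Byte[1]=EB: 3-byte lead. pending=2, acc=0xB
Byte[2]=BE: continuation. acc=(acc<<6)|0x3E=0x2FE, pending=1
Byte[3]=B7: continuation. acc=(acc<<6)|0x37=0xBFB7, pending=0
Byte[4]=F0: 4-byte lead. pending=3, acc=0x0
Byte[5]=A2: continuation. acc=(acc<<6)|0x22=0x22, pending=2
Byte[6]=8E: continuation. acc=(acc<<6)|0x0E=0x88E, pending=1
Byte[7]=9A: continuation. acc=(acc<<6)|0x1A=0x2239A, pending=0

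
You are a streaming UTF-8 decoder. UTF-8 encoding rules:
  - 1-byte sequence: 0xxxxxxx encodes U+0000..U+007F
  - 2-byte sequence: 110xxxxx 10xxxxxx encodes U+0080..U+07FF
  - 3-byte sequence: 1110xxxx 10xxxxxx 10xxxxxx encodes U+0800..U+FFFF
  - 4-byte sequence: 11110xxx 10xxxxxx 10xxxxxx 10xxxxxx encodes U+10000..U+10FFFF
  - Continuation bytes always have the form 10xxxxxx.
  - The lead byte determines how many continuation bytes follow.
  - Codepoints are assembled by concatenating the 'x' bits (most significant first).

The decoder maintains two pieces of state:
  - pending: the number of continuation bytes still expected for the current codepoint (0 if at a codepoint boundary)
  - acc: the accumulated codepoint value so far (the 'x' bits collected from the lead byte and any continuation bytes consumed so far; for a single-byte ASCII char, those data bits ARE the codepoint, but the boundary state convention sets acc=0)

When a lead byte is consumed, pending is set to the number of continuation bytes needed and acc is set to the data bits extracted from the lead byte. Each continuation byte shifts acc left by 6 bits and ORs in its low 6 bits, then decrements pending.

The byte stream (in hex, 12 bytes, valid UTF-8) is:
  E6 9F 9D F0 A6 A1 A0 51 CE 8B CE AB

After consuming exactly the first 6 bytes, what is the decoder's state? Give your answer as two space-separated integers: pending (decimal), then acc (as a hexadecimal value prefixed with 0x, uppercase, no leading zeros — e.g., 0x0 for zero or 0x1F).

Byte[0]=E6: 3-byte lead. pending=2, acc=0x6
Byte[1]=9F: continuation. acc=(acc<<6)|0x1F=0x19F, pending=1
Byte[2]=9D: continuation. acc=(acc<<6)|0x1D=0x67DD, pending=0
Byte[3]=F0: 4-byte lead. pending=3, acc=0x0
Byte[4]=A6: continuation. acc=(acc<<6)|0x26=0x26, pending=2
Byte[5]=A1: continuation. acc=(acc<<6)|0x21=0x9A1, pending=1

Answer: 1 0x9A1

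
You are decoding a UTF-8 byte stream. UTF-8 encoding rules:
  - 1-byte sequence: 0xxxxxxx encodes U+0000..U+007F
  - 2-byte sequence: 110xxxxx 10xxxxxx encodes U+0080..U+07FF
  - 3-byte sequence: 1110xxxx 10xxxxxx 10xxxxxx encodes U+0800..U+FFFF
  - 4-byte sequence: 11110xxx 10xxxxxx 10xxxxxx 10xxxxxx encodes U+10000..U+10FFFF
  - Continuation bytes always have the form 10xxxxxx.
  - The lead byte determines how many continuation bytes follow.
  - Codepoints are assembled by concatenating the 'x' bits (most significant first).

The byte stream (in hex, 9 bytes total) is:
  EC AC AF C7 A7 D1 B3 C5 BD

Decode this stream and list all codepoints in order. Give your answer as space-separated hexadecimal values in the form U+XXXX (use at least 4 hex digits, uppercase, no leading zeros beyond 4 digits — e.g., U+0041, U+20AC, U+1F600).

Answer: U+CB2F U+01E7 U+0473 U+017D

Derivation:
Byte[0]=EC: 3-byte lead, need 2 cont bytes. acc=0xC
Byte[1]=AC: continuation. acc=(acc<<6)|0x2C=0x32C
Byte[2]=AF: continuation. acc=(acc<<6)|0x2F=0xCB2F
Completed: cp=U+CB2F (starts at byte 0)
Byte[3]=C7: 2-byte lead, need 1 cont bytes. acc=0x7
Byte[4]=A7: continuation. acc=(acc<<6)|0x27=0x1E7
Completed: cp=U+01E7 (starts at byte 3)
Byte[5]=D1: 2-byte lead, need 1 cont bytes. acc=0x11
Byte[6]=B3: continuation. acc=(acc<<6)|0x33=0x473
Completed: cp=U+0473 (starts at byte 5)
Byte[7]=C5: 2-byte lead, need 1 cont bytes. acc=0x5
Byte[8]=BD: continuation. acc=(acc<<6)|0x3D=0x17D
Completed: cp=U+017D (starts at byte 7)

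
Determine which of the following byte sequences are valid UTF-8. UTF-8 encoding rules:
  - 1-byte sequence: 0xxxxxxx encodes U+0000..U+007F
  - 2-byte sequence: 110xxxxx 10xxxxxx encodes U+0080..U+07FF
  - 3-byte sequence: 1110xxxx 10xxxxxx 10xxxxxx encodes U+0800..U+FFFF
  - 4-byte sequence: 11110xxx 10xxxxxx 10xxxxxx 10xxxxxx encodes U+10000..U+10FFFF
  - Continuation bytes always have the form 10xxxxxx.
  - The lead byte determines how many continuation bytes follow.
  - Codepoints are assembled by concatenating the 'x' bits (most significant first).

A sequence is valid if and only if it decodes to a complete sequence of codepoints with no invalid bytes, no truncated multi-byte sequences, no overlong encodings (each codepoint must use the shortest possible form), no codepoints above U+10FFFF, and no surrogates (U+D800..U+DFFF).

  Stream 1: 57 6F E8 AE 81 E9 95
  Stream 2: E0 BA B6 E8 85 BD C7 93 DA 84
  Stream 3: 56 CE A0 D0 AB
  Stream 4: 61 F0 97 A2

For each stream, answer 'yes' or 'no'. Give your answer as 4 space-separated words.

Answer: no yes yes no

Derivation:
Stream 1: error at byte offset 7. INVALID
Stream 2: decodes cleanly. VALID
Stream 3: decodes cleanly. VALID
Stream 4: error at byte offset 4. INVALID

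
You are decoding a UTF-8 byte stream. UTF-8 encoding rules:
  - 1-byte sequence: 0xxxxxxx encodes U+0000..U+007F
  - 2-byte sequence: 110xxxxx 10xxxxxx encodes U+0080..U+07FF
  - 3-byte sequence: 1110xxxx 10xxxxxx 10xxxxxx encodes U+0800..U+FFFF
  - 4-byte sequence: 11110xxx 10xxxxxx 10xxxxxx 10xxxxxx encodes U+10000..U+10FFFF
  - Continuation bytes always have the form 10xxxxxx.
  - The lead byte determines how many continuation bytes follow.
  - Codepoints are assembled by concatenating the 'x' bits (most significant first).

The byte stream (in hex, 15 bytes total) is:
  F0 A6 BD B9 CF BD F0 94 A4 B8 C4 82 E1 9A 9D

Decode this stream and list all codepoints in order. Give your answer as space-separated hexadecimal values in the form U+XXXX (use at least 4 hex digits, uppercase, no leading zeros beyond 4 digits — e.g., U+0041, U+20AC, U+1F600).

Answer: U+26F79 U+03FD U+14938 U+0102 U+169D

Derivation:
Byte[0]=F0: 4-byte lead, need 3 cont bytes. acc=0x0
Byte[1]=A6: continuation. acc=(acc<<6)|0x26=0x26
Byte[2]=BD: continuation. acc=(acc<<6)|0x3D=0x9BD
Byte[3]=B9: continuation. acc=(acc<<6)|0x39=0x26F79
Completed: cp=U+26F79 (starts at byte 0)
Byte[4]=CF: 2-byte lead, need 1 cont bytes. acc=0xF
Byte[5]=BD: continuation. acc=(acc<<6)|0x3D=0x3FD
Completed: cp=U+03FD (starts at byte 4)
Byte[6]=F0: 4-byte lead, need 3 cont bytes. acc=0x0
Byte[7]=94: continuation. acc=(acc<<6)|0x14=0x14
Byte[8]=A4: continuation. acc=(acc<<6)|0x24=0x524
Byte[9]=B8: continuation. acc=(acc<<6)|0x38=0x14938
Completed: cp=U+14938 (starts at byte 6)
Byte[10]=C4: 2-byte lead, need 1 cont bytes. acc=0x4
Byte[11]=82: continuation. acc=(acc<<6)|0x02=0x102
Completed: cp=U+0102 (starts at byte 10)
Byte[12]=E1: 3-byte lead, need 2 cont bytes. acc=0x1
Byte[13]=9A: continuation. acc=(acc<<6)|0x1A=0x5A
Byte[14]=9D: continuation. acc=(acc<<6)|0x1D=0x169D
Completed: cp=U+169D (starts at byte 12)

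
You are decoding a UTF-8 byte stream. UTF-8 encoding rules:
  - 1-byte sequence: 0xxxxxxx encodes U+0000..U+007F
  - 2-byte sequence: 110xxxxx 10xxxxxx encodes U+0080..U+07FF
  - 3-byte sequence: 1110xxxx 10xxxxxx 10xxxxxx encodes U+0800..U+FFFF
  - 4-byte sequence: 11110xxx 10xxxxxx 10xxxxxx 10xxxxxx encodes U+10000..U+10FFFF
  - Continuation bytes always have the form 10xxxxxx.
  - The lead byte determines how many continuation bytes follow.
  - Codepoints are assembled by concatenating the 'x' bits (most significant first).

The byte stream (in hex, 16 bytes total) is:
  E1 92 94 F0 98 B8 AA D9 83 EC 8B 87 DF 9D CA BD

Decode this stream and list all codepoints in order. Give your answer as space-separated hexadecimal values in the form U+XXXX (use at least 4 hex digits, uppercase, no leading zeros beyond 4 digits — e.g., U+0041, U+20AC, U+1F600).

Answer: U+1494 U+18E2A U+0643 U+C2C7 U+07DD U+02BD

Derivation:
Byte[0]=E1: 3-byte lead, need 2 cont bytes. acc=0x1
Byte[1]=92: continuation. acc=(acc<<6)|0x12=0x52
Byte[2]=94: continuation. acc=(acc<<6)|0x14=0x1494
Completed: cp=U+1494 (starts at byte 0)
Byte[3]=F0: 4-byte lead, need 3 cont bytes. acc=0x0
Byte[4]=98: continuation. acc=(acc<<6)|0x18=0x18
Byte[5]=B8: continuation. acc=(acc<<6)|0x38=0x638
Byte[6]=AA: continuation. acc=(acc<<6)|0x2A=0x18E2A
Completed: cp=U+18E2A (starts at byte 3)
Byte[7]=D9: 2-byte lead, need 1 cont bytes. acc=0x19
Byte[8]=83: continuation. acc=(acc<<6)|0x03=0x643
Completed: cp=U+0643 (starts at byte 7)
Byte[9]=EC: 3-byte lead, need 2 cont bytes. acc=0xC
Byte[10]=8B: continuation. acc=(acc<<6)|0x0B=0x30B
Byte[11]=87: continuation. acc=(acc<<6)|0x07=0xC2C7
Completed: cp=U+C2C7 (starts at byte 9)
Byte[12]=DF: 2-byte lead, need 1 cont bytes. acc=0x1F
Byte[13]=9D: continuation. acc=(acc<<6)|0x1D=0x7DD
Completed: cp=U+07DD (starts at byte 12)
Byte[14]=CA: 2-byte lead, need 1 cont bytes. acc=0xA
Byte[15]=BD: continuation. acc=(acc<<6)|0x3D=0x2BD
Completed: cp=U+02BD (starts at byte 14)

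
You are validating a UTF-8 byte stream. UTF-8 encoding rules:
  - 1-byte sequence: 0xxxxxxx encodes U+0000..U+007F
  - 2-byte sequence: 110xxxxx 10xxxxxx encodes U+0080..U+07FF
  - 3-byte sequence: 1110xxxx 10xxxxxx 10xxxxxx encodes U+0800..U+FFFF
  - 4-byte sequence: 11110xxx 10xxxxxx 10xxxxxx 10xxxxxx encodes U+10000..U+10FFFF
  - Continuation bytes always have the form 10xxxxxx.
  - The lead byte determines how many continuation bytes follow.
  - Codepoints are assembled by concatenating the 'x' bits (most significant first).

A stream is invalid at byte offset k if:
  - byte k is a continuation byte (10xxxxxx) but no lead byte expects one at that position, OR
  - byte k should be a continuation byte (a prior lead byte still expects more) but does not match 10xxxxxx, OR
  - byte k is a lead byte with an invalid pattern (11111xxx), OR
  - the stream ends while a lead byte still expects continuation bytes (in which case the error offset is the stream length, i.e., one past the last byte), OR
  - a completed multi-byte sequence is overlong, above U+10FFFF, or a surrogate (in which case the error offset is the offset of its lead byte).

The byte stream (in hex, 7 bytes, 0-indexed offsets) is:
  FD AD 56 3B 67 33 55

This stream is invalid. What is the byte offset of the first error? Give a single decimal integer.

Byte[0]=FD: INVALID lead byte (not 0xxx/110x/1110/11110)

Answer: 0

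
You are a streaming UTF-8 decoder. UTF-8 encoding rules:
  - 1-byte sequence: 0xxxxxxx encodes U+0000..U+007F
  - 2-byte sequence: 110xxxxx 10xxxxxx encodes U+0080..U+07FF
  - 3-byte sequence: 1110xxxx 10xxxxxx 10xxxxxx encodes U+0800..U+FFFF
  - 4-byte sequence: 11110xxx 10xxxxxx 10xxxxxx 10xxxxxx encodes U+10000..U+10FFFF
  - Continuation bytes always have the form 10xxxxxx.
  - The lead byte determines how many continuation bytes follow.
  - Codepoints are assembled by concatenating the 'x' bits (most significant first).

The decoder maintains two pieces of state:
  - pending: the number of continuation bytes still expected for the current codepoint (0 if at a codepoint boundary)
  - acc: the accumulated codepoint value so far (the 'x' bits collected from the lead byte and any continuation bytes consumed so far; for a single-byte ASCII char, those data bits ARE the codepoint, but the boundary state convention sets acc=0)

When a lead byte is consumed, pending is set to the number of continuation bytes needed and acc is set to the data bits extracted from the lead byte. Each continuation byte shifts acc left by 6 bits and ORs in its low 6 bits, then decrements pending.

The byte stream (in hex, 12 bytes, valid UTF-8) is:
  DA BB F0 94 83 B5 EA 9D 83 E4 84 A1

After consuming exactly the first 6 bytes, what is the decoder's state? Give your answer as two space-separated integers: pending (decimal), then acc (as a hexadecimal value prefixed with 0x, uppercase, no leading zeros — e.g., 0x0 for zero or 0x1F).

Answer: 0 0x140F5

Derivation:
Byte[0]=DA: 2-byte lead. pending=1, acc=0x1A
Byte[1]=BB: continuation. acc=(acc<<6)|0x3B=0x6BB, pending=0
Byte[2]=F0: 4-byte lead. pending=3, acc=0x0
Byte[3]=94: continuation. acc=(acc<<6)|0x14=0x14, pending=2
Byte[4]=83: continuation. acc=(acc<<6)|0x03=0x503, pending=1
Byte[5]=B5: continuation. acc=(acc<<6)|0x35=0x140F5, pending=0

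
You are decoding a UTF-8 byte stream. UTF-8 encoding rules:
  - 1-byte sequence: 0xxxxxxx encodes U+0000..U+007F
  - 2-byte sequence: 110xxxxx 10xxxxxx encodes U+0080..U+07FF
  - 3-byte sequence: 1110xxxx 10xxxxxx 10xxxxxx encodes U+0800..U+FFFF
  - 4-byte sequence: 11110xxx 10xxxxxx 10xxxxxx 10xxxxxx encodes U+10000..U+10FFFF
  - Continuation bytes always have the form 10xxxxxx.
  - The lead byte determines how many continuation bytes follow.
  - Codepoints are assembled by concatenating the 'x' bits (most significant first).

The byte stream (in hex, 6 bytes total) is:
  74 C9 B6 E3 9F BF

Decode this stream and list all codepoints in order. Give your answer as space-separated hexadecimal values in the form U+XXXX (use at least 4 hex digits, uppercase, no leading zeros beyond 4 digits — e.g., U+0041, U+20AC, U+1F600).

Byte[0]=74: 1-byte ASCII. cp=U+0074
Byte[1]=C9: 2-byte lead, need 1 cont bytes. acc=0x9
Byte[2]=B6: continuation. acc=(acc<<6)|0x36=0x276
Completed: cp=U+0276 (starts at byte 1)
Byte[3]=E3: 3-byte lead, need 2 cont bytes. acc=0x3
Byte[4]=9F: continuation. acc=(acc<<6)|0x1F=0xDF
Byte[5]=BF: continuation. acc=(acc<<6)|0x3F=0x37FF
Completed: cp=U+37FF (starts at byte 3)

Answer: U+0074 U+0276 U+37FF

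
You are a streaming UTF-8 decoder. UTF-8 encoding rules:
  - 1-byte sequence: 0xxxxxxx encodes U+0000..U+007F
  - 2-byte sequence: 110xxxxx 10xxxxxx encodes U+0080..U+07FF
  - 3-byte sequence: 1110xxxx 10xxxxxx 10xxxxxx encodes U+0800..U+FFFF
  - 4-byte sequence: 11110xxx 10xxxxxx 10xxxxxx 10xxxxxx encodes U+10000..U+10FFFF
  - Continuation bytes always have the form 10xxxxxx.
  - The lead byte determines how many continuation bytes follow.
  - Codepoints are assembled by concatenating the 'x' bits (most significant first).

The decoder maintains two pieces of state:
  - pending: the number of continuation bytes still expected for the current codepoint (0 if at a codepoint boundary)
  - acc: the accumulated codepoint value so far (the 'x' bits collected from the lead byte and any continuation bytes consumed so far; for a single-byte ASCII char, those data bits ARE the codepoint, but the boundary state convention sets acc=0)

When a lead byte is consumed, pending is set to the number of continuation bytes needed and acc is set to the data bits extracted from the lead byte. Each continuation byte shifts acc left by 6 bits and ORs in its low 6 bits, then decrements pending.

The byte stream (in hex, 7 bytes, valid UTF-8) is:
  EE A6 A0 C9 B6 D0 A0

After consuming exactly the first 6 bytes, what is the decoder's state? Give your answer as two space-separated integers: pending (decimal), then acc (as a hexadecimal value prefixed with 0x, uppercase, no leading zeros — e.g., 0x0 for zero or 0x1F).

Byte[0]=EE: 3-byte lead. pending=2, acc=0xE
Byte[1]=A6: continuation. acc=(acc<<6)|0x26=0x3A6, pending=1
Byte[2]=A0: continuation. acc=(acc<<6)|0x20=0xE9A0, pending=0
Byte[3]=C9: 2-byte lead. pending=1, acc=0x9
Byte[4]=B6: continuation. acc=(acc<<6)|0x36=0x276, pending=0
Byte[5]=D0: 2-byte lead. pending=1, acc=0x10

Answer: 1 0x10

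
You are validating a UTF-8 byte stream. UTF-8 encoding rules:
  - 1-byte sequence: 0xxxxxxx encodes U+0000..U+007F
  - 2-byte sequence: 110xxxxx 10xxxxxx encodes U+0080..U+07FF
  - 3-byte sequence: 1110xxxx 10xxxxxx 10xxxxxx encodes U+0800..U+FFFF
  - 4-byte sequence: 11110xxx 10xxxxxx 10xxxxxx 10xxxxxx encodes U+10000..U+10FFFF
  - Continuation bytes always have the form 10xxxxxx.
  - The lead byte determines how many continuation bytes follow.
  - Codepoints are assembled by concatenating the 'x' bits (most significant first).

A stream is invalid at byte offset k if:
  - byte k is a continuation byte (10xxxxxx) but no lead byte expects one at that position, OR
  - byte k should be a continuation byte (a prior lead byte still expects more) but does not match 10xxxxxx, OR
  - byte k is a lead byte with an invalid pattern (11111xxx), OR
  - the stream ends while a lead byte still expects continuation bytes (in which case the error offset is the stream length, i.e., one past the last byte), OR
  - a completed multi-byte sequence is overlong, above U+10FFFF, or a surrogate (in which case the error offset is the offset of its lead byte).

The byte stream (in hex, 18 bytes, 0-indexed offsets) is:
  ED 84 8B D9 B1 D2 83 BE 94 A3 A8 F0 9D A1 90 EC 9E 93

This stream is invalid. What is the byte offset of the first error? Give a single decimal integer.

Answer: 7

Derivation:
Byte[0]=ED: 3-byte lead, need 2 cont bytes. acc=0xD
Byte[1]=84: continuation. acc=(acc<<6)|0x04=0x344
Byte[2]=8B: continuation. acc=(acc<<6)|0x0B=0xD10B
Completed: cp=U+D10B (starts at byte 0)
Byte[3]=D9: 2-byte lead, need 1 cont bytes. acc=0x19
Byte[4]=B1: continuation. acc=(acc<<6)|0x31=0x671
Completed: cp=U+0671 (starts at byte 3)
Byte[5]=D2: 2-byte lead, need 1 cont bytes. acc=0x12
Byte[6]=83: continuation. acc=(acc<<6)|0x03=0x483
Completed: cp=U+0483 (starts at byte 5)
Byte[7]=BE: INVALID lead byte (not 0xxx/110x/1110/11110)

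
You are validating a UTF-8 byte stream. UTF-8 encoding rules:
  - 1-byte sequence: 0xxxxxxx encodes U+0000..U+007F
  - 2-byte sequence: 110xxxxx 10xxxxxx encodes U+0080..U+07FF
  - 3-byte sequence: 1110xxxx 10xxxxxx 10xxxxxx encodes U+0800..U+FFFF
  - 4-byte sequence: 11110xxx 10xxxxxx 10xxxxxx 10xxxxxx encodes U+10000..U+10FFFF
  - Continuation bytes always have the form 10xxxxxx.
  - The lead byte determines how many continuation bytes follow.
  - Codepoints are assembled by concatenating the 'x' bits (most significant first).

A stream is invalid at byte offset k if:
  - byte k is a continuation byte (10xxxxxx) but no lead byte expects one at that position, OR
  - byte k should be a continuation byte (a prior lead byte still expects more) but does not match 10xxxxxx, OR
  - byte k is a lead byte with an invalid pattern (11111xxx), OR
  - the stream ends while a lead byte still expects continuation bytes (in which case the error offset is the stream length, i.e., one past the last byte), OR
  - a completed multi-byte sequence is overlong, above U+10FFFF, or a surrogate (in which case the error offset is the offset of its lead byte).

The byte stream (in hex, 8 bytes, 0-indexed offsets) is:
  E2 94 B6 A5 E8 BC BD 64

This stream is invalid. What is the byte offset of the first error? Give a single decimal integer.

Answer: 3

Derivation:
Byte[0]=E2: 3-byte lead, need 2 cont bytes. acc=0x2
Byte[1]=94: continuation. acc=(acc<<6)|0x14=0x94
Byte[2]=B6: continuation. acc=(acc<<6)|0x36=0x2536
Completed: cp=U+2536 (starts at byte 0)
Byte[3]=A5: INVALID lead byte (not 0xxx/110x/1110/11110)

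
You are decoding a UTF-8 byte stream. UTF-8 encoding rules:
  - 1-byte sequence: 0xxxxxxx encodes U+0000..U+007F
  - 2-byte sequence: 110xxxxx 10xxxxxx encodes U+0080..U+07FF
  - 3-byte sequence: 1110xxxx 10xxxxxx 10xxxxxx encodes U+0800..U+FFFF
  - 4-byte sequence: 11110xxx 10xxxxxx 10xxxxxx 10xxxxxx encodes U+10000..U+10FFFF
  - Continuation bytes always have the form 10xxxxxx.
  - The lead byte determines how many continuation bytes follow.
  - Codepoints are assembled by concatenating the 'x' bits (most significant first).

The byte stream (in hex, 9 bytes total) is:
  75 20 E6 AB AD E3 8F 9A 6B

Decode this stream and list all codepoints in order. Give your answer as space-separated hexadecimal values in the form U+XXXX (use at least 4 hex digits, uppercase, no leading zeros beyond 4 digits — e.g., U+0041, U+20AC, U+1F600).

Answer: U+0075 U+0020 U+6AED U+33DA U+006B

Derivation:
Byte[0]=75: 1-byte ASCII. cp=U+0075
Byte[1]=20: 1-byte ASCII. cp=U+0020
Byte[2]=E6: 3-byte lead, need 2 cont bytes. acc=0x6
Byte[3]=AB: continuation. acc=(acc<<6)|0x2B=0x1AB
Byte[4]=AD: continuation. acc=(acc<<6)|0x2D=0x6AED
Completed: cp=U+6AED (starts at byte 2)
Byte[5]=E3: 3-byte lead, need 2 cont bytes. acc=0x3
Byte[6]=8F: continuation. acc=(acc<<6)|0x0F=0xCF
Byte[7]=9A: continuation. acc=(acc<<6)|0x1A=0x33DA
Completed: cp=U+33DA (starts at byte 5)
Byte[8]=6B: 1-byte ASCII. cp=U+006B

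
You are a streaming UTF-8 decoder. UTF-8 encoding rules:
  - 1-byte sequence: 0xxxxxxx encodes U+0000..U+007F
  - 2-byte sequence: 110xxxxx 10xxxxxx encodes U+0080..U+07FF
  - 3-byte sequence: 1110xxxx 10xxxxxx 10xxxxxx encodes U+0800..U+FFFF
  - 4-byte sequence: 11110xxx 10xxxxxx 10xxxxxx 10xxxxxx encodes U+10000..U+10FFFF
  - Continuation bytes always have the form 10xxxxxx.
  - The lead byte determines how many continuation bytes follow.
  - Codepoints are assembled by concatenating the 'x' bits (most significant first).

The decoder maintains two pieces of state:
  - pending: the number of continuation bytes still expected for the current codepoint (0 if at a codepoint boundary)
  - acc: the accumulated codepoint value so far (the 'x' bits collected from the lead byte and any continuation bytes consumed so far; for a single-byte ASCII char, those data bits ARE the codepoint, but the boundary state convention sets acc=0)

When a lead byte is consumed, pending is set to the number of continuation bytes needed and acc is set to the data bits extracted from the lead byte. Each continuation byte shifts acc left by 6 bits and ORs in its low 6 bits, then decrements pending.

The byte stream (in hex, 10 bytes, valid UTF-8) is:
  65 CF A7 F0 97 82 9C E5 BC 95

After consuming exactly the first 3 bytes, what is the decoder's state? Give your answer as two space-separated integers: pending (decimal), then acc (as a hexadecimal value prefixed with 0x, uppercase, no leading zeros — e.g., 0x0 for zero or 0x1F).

Answer: 0 0x3E7

Derivation:
Byte[0]=65: 1-byte. pending=0, acc=0x0
Byte[1]=CF: 2-byte lead. pending=1, acc=0xF
Byte[2]=A7: continuation. acc=(acc<<6)|0x27=0x3E7, pending=0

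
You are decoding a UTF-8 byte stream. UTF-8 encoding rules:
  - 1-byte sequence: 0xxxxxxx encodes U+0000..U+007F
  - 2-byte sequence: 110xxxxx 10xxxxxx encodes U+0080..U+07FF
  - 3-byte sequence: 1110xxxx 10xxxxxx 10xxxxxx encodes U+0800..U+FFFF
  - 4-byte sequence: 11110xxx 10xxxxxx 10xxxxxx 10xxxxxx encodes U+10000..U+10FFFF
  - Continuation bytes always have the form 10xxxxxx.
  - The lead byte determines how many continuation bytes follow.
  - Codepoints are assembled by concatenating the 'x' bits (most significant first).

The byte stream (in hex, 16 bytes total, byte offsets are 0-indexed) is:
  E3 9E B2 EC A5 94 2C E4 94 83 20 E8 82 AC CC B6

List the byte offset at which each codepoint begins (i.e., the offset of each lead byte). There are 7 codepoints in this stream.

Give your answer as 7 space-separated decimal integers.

Byte[0]=E3: 3-byte lead, need 2 cont bytes. acc=0x3
Byte[1]=9E: continuation. acc=(acc<<6)|0x1E=0xDE
Byte[2]=B2: continuation. acc=(acc<<6)|0x32=0x37B2
Completed: cp=U+37B2 (starts at byte 0)
Byte[3]=EC: 3-byte lead, need 2 cont bytes. acc=0xC
Byte[4]=A5: continuation. acc=(acc<<6)|0x25=0x325
Byte[5]=94: continuation. acc=(acc<<6)|0x14=0xC954
Completed: cp=U+C954 (starts at byte 3)
Byte[6]=2C: 1-byte ASCII. cp=U+002C
Byte[7]=E4: 3-byte lead, need 2 cont bytes. acc=0x4
Byte[8]=94: continuation. acc=(acc<<6)|0x14=0x114
Byte[9]=83: continuation. acc=(acc<<6)|0x03=0x4503
Completed: cp=U+4503 (starts at byte 7)
Byte[10]=20: 1-byte ASCII. cp=U+0020
Byte[11]=E8: 3-byte lead, need 2 cont bytes. acc=0x8
Byte[12]=82: continuation. acc=(acc<<6)|0x02=0x202
Byte[13]=AC: continuation. acc=(acc<<6)|0x2C=0x80AC
Completed: cp=U+80AC (starts at byte 11)
Byte[14]=CC: 2-byte lead, need 1 cont bytes. acc=0xC
Byte[15]=B6: continuation. acc=(acc<<6)|0x36=0x336
Completed: cp=U+0336 (starts at byte 14)

Answer: 0 3 6 7 10 11 14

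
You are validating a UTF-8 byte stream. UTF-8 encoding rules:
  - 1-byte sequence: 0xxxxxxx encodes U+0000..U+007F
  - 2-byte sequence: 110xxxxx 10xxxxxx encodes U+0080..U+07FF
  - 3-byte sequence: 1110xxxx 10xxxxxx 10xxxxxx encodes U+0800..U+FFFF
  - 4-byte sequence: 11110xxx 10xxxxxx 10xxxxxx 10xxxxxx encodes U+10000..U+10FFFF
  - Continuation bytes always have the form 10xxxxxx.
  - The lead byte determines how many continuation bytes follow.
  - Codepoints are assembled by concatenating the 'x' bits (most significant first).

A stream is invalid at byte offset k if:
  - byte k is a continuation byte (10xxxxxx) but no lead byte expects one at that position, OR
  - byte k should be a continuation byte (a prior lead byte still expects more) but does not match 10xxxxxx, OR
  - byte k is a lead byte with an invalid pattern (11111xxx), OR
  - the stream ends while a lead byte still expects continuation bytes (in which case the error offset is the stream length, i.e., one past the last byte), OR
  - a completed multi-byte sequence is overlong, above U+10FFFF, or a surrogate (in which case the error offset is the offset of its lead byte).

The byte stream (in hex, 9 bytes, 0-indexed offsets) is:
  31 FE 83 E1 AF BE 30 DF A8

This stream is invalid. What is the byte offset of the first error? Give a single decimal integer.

Byte[0]=31: 1-byte ASCII. cp=U+0031
Byte[1]=FE: INVALID lead byte (not 0xxx/110x/1110/11110)

Answer: 1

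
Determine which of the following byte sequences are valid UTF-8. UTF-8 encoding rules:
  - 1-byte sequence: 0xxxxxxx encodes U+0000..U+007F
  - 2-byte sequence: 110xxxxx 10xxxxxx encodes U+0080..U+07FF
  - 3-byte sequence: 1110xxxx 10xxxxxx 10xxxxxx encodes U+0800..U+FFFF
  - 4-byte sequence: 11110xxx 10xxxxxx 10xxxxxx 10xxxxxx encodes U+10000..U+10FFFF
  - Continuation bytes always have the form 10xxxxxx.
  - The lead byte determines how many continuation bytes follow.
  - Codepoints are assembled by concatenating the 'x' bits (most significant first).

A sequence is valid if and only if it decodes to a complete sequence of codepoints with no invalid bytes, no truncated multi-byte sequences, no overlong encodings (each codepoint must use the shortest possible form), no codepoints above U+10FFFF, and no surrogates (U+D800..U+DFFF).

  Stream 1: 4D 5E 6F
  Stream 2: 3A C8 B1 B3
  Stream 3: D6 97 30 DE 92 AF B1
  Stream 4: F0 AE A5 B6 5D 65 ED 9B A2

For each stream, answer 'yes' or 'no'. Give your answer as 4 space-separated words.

Stream 1: decodes cleanly. VALID
Stream 2: error at byte offset 3. INVALID
Stream 3: error at byte offset 5. INVALID
Stream 4: decodes cleanly. VALID

Answer: yes no no yes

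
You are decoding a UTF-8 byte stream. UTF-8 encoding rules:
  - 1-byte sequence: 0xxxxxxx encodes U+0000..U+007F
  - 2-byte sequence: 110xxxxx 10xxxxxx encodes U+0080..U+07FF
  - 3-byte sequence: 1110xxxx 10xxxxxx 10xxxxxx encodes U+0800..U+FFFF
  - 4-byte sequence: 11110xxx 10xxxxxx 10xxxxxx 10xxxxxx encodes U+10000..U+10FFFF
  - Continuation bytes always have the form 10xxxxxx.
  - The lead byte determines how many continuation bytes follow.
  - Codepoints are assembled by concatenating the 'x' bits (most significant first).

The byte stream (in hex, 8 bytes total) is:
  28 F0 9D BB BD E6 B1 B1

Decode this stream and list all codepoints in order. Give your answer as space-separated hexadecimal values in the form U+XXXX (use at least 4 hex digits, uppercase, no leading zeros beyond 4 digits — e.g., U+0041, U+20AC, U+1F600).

Answer: U+0028 U+1DEFD U+6C71

Derivation:
Byte[0]=28: 1-byte ASCII. cp=U+0028
Byte[1]=F0: 4-byte lead, need 3 cont bytes. acc=0x0
Byte[2]=9D: continuation. acc=(acc<<6)|0x1D=0x1D
Byte[3]=BB: continuation. acc=(acc<<6)|0x3B=0x77B
Byte[4]=BD: continuation. acc=(acc<<6)|0x3D=0x1DEFD
Completed: cp=U+1DEFD (starts at byte 1)
Byte[5]=E6: 3-byte lead, need 2 cont bytes. acc=0x6
Byte[6]=B1: continuation. acc=(acc<<6)|0x31=0x1B1
Byte[7]=B1: continuation. acc=(acc<<6)|0x31=0x6C71
Completed: cp=U+6C71 (starts at byte 5)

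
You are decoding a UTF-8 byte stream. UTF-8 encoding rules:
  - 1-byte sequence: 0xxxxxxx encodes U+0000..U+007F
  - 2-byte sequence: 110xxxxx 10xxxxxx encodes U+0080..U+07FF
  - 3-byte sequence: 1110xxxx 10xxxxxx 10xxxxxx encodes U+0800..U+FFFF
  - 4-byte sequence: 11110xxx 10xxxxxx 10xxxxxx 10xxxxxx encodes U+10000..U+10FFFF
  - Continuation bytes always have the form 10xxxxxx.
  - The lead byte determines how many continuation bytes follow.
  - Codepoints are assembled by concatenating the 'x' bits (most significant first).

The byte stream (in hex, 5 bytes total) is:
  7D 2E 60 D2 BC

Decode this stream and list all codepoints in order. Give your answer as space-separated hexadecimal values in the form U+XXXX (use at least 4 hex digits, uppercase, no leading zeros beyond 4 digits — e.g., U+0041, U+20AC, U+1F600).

Byte[0]=7D: 1-byte ASCII. cp=U+007D
Byte[1]=2E: 1-byte ASCII. cp=U+002E
Byte[2]=60: 1-byte ASCII. cp=U+0060
Byte[3]=D2: 2-byte lead, need 1 cont bytes. acc=0x12
Byte[4]=BC: continuation. acc=(acc<<6)|0x3C=0x4BC
Completed: cp=U+04BC (starts at byte 3)

Answer: U+007D U+002E U+0060 U+04BC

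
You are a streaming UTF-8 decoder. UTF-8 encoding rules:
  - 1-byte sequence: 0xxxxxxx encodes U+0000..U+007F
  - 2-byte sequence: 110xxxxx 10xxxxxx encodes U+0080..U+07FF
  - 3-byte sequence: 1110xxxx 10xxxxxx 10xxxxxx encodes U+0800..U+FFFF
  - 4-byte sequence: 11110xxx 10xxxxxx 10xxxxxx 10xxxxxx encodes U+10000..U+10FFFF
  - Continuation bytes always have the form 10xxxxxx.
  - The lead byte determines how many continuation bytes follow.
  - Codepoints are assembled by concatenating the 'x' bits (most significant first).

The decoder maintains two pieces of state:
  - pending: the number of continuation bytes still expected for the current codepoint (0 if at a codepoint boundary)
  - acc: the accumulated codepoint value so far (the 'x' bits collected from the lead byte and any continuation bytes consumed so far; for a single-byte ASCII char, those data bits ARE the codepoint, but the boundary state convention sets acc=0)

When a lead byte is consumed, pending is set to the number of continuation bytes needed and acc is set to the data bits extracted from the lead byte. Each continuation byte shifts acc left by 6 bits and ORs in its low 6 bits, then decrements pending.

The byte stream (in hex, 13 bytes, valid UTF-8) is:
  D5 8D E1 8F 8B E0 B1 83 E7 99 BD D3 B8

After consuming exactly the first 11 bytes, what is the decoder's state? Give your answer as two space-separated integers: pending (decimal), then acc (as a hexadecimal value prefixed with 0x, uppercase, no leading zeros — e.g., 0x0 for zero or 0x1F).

Byte[0]=D5: 2-byte lead. pending=1, acc=0x15
Byte[1]=8D: continuation. acc=(acc<<6)|0x0D=0x54D, pending=0
Byte[2]=E1: 3-byte lead. pending=2, acc=0x1
Byte[3]=8F: continuation. acc=(acc<<6)|0x0F=0x4F, pending=1
Byte[4]=8B: continuation. acc=(acc<<6)|0x0B=0x13CB, pending=0
Byte[5]=E0: 3-byte lead. pending=2, acc=0x0
Byte[6]=B1: continuation. acc=(acc<<6)|0x31=0x31, pending=1
Byte[7]=83: continuation. acc=(acc<<6)|0x03=0xC43, pending=0
Byte[8]=E7: 3-byte lead. pending=2, acc=0x7
Byte[9]=99: continuation. acc=(acc<<6)|0x19=0x1D9, pending=1
Byte[10]=BD: continuation. acc=(acc<<6)|0x3D=0x767D, pending=0

Answer: 0 0x767D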